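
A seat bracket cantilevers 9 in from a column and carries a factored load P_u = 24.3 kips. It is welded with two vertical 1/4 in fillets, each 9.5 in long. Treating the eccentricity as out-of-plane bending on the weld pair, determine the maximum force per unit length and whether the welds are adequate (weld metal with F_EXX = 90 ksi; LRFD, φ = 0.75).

f_max ≈ 7.38 kip/in; NOT adequate

L_w = 2 × 9.5 = 19 in; section modulus (unit throat) S = 2 × L²/6 = 30.08 in².
Direct shear f_v = P/L_w = 24.3/19 = 1.279 kip/in.
Moment M = P × e = 24.3 × 9 = 218.7 kip·in; bending f_b = M/S = 7.27 kip/in.
f_max = √(f_v² + f_b²) = √(1.279² + 7.27²) = 7.381 kip/in.
φr_n = 0.75 × 0.6 × 90 × (0.707 × 0.25) = 7.158 kip/in → NOT adequate.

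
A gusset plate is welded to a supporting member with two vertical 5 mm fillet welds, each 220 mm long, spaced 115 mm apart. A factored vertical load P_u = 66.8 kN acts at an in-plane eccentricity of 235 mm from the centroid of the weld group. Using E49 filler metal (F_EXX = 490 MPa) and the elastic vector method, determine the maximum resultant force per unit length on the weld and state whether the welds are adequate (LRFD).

f_max ≈ 687 N/mm; adequate

Total weld length L_w = 440 mm. Treat welds as unit-width lines.
Polar moment about centroid: J = 2[d³/12 + d(b/2)²] = 2[220³/12 + 220×57.5²] = 3229000 mm³.
Direct shear f_v = P/L_w = 66.8×10³ / 440 = 151.8 N/mm (vertical).
Torsion M = P·e = 66.8×10³ × 235 = 15698000 N·mm.
Critical point at (x, y) = (57.5, 110) from centroid. f_tx = M·y/J = 534.7 N/mm; f_ty = M·x/J = 279.5 N/mm.
Resultant f_max = √[f_tx² + (f_v + f_ty)²] = √[534.7² + (151.8 + 279.5)²] = 687 N/mm.
Capacity per unit length: φr_n = 0.75 × 0.6 × 490 × (0.707 × 5) = 779.5 N/mm.
687 ≤ 779.5 → adequate.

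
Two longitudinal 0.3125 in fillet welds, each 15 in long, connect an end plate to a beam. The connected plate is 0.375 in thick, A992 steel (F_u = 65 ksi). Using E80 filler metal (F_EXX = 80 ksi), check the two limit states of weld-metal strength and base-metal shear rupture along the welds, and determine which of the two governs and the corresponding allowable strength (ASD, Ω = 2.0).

t_e = 0.707 × 0.3125 = 0.2209 in; L = 30 in.
Weld metal: R_n/Ω = (1/2.0) × 0.6 × 80 × 0.2209 × 30 = 159.1 kips.
Base metal (shear rupture): R_n/Ω = (1/2.0) × 0.6 × 65 × 0.375 × 30 = 219.4 kips.
Governing: weld metal.

R_n/Ω ≈ 159 kips (weld metal governs)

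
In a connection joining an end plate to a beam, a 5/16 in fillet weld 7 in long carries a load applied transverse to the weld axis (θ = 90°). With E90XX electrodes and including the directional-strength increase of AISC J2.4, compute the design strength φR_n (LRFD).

E90XX → F_EXX = 90 ksi.
t_e = 0.707 × 0.3125 = 0.2209 in; A_we = 0.2209 × 7 = 1.547 in².
Directional factor: 1.0 + 0.5 sin^1.5(90°) = 1.5.
F_nw = 0.6 × 90 × 1.5 = 81 ksi.
φR_n = 0.75 × 81 × 1.547 = 93.95 kip.

φR_n ≈ 94 kip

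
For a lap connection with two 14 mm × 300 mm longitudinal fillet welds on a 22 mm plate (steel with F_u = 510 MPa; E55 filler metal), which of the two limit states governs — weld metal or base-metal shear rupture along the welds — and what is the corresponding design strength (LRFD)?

E55XX → F_EXX = 550 MPa.
t_e = 0.707 × 14 = 9.898 mm; L = 600 mm.
Weld metal: φR_n = 0.75 × 0.6 × 550 × 9.898 × 600 × 10⁻³ = 1470 kN.
Base metal (shear rupture): φR_n = 0.75 × 0.6 × 510 × 22 × 600 × 10⁻³ = 3029 kN.
Governing: weld metal.

φR_n ≈ 1470 kN (weld metal governs)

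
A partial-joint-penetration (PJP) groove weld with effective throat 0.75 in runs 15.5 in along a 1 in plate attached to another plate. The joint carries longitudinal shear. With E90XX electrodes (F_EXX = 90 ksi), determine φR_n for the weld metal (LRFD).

φR_n ≈ 471 kips

Effective throat (given) t_e = 0.75 in.
A_we = 0.75 × 15.5 = 11.62 in².
F_nw = 0.6 F_EXX = 54 ksi.
φR_n = 0.75 × 54 × 11.62 = 470.8 kips.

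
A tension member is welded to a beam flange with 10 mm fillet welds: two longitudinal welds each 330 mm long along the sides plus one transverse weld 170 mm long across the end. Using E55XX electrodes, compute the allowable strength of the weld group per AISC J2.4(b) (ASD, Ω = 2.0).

E55XX → F_EXX = 550 MPa.
t_e = 0.707 × 10 = 7.07 mm.
R_nwl = 0.6 × 550 × 7.07 × 660 × 10⁻³ = 1540 kN (longitudinal, 2 welds).
R_nwt = 0.6 × 550 × 7.07 × 170 × 10⁻³ = 396.6 kN (transverse, base value).
(i) R_nwl + R_nwt = 1936 kN; (ii) 0.85 R_nwl + 1.5 R_nwt = 1904 kN.
R_n = max = 1936 kN [governs: (i)]; R_n/Ω = 968.2 kN.

R_n/Ω ≈ 968 kN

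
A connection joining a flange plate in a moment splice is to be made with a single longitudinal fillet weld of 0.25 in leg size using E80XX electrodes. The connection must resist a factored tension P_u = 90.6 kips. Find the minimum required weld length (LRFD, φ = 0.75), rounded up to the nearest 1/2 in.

L = 14.5 in

E80XX → F_EXX = 80 ksi.
Throat t_e = 0.707 × 0.25 = 0.1767 in.
φr_n = 0.75 × 0.6 × 80 × 0.1767 = 6.363 kips/in.
L_req = P_u / φr_n = 90.6 / 6.363 = 14.24 in total.
Round up → use L = 14.5 in.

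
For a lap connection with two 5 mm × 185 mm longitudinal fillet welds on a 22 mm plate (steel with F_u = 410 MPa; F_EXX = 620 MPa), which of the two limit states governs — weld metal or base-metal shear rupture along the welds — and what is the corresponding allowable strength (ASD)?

R_n/Ω ≈ 243 kN (weld metal governs)

t_e = 0.707 × 5 = 3.535 mm; L = 370 mm.
Weld metal: R_n/Ω = (1/2.0) × 0.6 × 620 × 3.535 × 370 × 10⁻³ = 243.3 kN.
Base metal (shear rupture): R_n/Ω = (1/2.0) × 0.6 × 410 × 22 × 370 × 10⁻³ = 1001 kN.
Governing: weld metal.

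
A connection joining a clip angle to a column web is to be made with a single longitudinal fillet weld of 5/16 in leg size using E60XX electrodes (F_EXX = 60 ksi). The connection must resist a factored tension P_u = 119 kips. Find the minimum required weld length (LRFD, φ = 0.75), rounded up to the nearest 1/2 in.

L = 20 in

Throat t_e = 0.707 × 0.3125 = 0.2209 in.
φr_n = 0.75 × 0.6 × 60 × 0.2209 = 5.965 kips/in.
L_req = P_u / φr_n = 119 / 5.965 = 19.95 in total.
Round up → use L = 20 in.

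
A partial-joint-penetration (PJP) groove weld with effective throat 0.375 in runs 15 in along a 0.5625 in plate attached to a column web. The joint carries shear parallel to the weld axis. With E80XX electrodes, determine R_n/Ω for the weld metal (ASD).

R_n/Ω ≈ 135 kip

E80XX → F_EXX = 80 ksi.
Effective throat (given) t_e = 0.375 in.
A_we = 0.375 × 15 = 5.625 in².
F_nw = 0.6 F_EXX = 48 ksi.
R_n/Ω = (48 × 5.625) / 2.0 = 135 kip.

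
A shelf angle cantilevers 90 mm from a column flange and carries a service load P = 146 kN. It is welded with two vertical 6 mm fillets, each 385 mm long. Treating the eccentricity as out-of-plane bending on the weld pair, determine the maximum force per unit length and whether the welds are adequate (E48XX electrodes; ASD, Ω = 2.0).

f_max ≈ 327 N/mm; adequate

E48XX → F_EXX = 480 MPa.
L_w = 2 × 385 = 770 mm; section modulus (unit throat) S = 2 × L²/6 = 49410 mm².
Direct shear f_v = P/L_w = 146×10³/770 = 189.6 N/mm.
Moment M = P × e = 146×10³ × 90 = 13140000 N·mm; bending f_b = M/S = 265.9 N/mm.
f_max = √(f_v² + f_b²) = √(189.6² + 265.9²) = 326.6 N/mm.
r_n/Ω = (1/2.0) × 0.6 × 480 × (0.707 × 6) = 610.8 N/mm → adequate.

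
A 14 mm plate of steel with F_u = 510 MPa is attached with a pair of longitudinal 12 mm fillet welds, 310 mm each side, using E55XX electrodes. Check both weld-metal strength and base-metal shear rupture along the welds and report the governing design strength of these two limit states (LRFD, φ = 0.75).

E55XX → F_EXX = 550 MPa.
t_e = 0.707 × 12 = 8.484 mm; L = 620 mm.
Weld metal: φR_n = 0.75 × 0.6 × 550 × 8.484 × 620 × 10⁻³ = 1302 kN.
Base metal (shear rupture): φR_n = 0.75 × 0.6 × 510 × 14 × 620 × 10⁻³ = 1992 kN.
Governing: weld metal.

φR_n ≈ 1300 kN (weld metal governs)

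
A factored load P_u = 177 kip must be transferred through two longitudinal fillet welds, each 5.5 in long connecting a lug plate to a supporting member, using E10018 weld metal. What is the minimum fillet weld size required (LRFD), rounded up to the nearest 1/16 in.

w = 9/16 in

E100XX → F_EXX = 100 ksi.
Total weld length L = 11 in.
Required throat t_e = P_u / (φ × 0.6 F_EXX × L) = 177 / (0.75 × 0.6 × 100 × 11) = 0.3576 in.
Required leg w = t_e / 0.707 = 0.5058 in → use 9/16 in.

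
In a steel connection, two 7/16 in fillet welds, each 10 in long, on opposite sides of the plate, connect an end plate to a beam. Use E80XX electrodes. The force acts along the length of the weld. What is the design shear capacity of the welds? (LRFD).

E80XX → F_EXX = 80 ksi.
Effective throat t_e = 0.707 × 0.4375 = 0.3093 in.
Total length L = 20 in; A_we = 0.3093 × 20 = 6.186 in².
F_nw = 0.6 F_EXX = 0.6 × 80 = 48 ksi.
φR_n = 0.75 × 48 × 6.186 = 222.7 kips.

φR_n ≈ 223 kips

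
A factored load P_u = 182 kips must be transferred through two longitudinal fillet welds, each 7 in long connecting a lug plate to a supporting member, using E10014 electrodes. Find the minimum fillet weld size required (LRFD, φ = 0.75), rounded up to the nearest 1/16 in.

w = 7/16 in

E100XX → F_EXX = 100 ksi.
Total weld length L = 14 in.
Required throat t_e = P_u / (φ × 0.6 F_EXX × L) = 182 / (0.75 × 0.6 × 100 × 14) = 0.2889 in.
Required leg w = t_e / 0.707 = 0.4086 in → use 7/16 in.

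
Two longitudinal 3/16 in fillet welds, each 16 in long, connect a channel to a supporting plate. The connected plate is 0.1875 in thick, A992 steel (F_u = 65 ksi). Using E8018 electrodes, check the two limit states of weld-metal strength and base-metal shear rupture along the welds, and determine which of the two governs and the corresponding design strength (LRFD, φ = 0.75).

φR_n ≈ 153 kips (weld metal governs)

E80XX → F_EXX = 80 ksi.
t_e = 0.707 × 0.1875 = 0.1326 in; L = 32 in.
Weld metal: φR_n = 0.75 × 0.6 × 80 × 0.1326 × 32 = 152.7 kips.
Base metal (shear rupture): φR_n = 0.75 × 0.6 × 65 × 0.1875 × 32 = 175.5 kips.
Governing: weld metal.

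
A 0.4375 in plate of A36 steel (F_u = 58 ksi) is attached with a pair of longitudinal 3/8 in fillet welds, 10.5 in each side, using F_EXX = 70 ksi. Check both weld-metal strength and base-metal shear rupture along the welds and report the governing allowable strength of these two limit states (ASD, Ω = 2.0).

t_e = 0.707 × 0.375 = 0.2651 in; L = 21 in.
Weld metal: R_n/Ω = (1/2.0) × 0.6 × 70 × 0.2651 × 21 = 116.9 kip.
Base metal (shear rupture): R_n/Ω = (1/2.0) × 0.6 × 58 × 0.4375 × 21 = 159.9 kip.
Governing: weld metal.

R_n/Ω ≈ 117 kip (weld metal governs)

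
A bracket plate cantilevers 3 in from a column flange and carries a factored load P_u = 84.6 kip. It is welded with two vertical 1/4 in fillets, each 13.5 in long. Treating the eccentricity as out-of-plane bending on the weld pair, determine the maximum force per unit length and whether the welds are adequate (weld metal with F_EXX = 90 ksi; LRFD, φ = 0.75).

L_w = 2 × 13.5 = 27 in; section modulus (unit throat) S = 2 × L²/6 = 60.75 in².
Direct shear f_v = P/L_w = 84.6/27 = 3.133 kip/in.
Moment M = P × e = 84.6 × 3 = 253.8 kip·in; bending f_b = M/S = 4.178 kip/in.
f_max = √(f_v² + f_b²) = √(3.133² + 4.178²) = 5.222 kip/in.
φr_n = 0.75 × 0.6 × 90 × (0.707 × 0.25) = 7.158 kip/in → adequate.

f_max ≈ 5.22 kip/in; adequate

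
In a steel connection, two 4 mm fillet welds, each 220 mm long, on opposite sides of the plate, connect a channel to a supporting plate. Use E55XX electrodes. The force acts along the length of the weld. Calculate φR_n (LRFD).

φR_n ≈ 308 kN

E55XX → F_EXX = 550 MPa.
Effective throat t_e = 0.707 × 4 = 2.828 mm.
Total length L = 440 mm; A_we = 2.828 × 440 = 1244 mm².
F_nw = 0.6 F_EXX = 0.6 × 550 = 330 MPa.
φR_n = 0.75 × 330 × 1244 × 10⁻³ = 308 kN.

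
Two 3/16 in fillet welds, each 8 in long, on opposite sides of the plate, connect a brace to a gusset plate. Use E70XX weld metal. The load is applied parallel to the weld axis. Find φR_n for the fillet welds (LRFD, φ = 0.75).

φR_n ≈ 66.8 kip

E70XX → F_EXX = 70 ksi.
Effective throat t_e = 0.707 × 0.1875 = 0.1326 in.
Total length L = 16 in; A_we = 0.1326 × 16 = 2.121 in².
F_nw = 0.6 F_EXX = 0.6 × 70 = 42 ksi.
φR_n = 0.75 × 42 × 2.121 = 66.81 kip.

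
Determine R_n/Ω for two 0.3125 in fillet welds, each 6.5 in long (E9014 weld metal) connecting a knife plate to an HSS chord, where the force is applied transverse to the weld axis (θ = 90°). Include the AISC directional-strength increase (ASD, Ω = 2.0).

R_n/Ω ≈ 116 kip

E90XX → F_EXX = 90 ksi.
t_e = 0.707 × 0.3125 = 0.2209 in; A_we = 0.2209 × 13 = 2.872 in².
Directional factor: 1.0 + 0.5 sin^1.5(90°) = 1.5.
F_nw = 0.6 × 90 × 1.5 = 81 ksi.
R_n/Ω = (81 × 2.872) / 2.0 = 116.3 kip.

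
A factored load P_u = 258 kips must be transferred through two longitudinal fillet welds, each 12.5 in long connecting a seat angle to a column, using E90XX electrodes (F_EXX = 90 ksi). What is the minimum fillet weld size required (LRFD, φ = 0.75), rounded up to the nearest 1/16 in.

w = 3/8 in

Total weld length L = 25 in.
Required throat t_e = P_u / (φ × 0.6 F_EXX × L) = 258 / (0.75 × 0.6 × 90 × 25) = 0.2548 in.
Required leg w = t_e / 0.707 = 0.3604 in → use 3/8 in.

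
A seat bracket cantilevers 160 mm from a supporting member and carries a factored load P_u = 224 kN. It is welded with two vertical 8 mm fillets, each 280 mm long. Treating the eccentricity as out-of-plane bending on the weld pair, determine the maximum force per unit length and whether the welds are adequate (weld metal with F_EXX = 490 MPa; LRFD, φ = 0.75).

L_w = 2 × 280 = 560 mm; section modulus (unit throat) S = 2 × L²/6 = 26130 mm².
Direct shear f_v = P/L_w = 224×10³/560 = 400 N/mm.
Moment M = P × e = 224×10³ × 160 = 35840000 N·mm; bending f_b = M/S = 1371 N/mm.
f_max = √(f_v² + f_b²) = √(400² + 1371²) = 1429 N/mm.
φr_n = 0.75 × 0.6 × 490 × (0.707 × 8) = 1247 N/mm → NOT adequate.

f_max ≈ 1430 N/mm; NOT adequate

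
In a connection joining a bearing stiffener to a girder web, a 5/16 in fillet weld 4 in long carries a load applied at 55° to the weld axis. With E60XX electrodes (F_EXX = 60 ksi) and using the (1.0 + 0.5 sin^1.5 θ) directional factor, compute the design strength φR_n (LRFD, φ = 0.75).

t_e = 0.707 × 0.3125 = 0.2209 in; A_we = 0.2209 × 4 = 0.8837 in².
Directional factor: 1.0 + 0.5 sin^1.5(55°) = 1.371.
F_nw = 0.6 × 60 × 1.371 = 49.35 ksi.
φR_n = 0.75 × 49.35 × 0.8837 = 32.71 kip.

φR_n ≈ 32.7 kip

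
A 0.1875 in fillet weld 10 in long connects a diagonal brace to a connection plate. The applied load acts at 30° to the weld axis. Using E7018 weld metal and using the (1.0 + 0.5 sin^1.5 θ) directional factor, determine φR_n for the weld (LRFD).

E70XX → F_EXX = 70 ksi.
t_e = 0.707 × 0.1875 = 0.1326 in; A_we = 0.1326 × 10 = 1.326 in².
Directional factor: 1.0 + 0.5 sin^1.5(30°) = 1.177.
F_nw = 0.6 × 70 × 1.177 = 49.42 ksi.
φR_n = 0.75 × 49.42 × 1.326 = 49.14 kips.

φR_n ≈ 49.1 kips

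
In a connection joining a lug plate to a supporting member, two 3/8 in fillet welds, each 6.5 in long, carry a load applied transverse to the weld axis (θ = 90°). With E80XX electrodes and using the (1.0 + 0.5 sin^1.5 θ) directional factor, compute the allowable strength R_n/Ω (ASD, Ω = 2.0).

E80XX → F_EXX = 80 ksi.
t_e = 0.707 × 0.375 = 0.2651 in; A_we = 0.2651 × 13 = 3.447 in².
Directional factor: 1.0 + 0.5 sin^1.5(90°) = 1.5.
F_nw = 0.6 × 80 × 1.5 = 72 ksi.
R_n/Ω = (72 × 3.447) / 2.0 = 124.1 kip.

R_n/Ω ≈ 124 kip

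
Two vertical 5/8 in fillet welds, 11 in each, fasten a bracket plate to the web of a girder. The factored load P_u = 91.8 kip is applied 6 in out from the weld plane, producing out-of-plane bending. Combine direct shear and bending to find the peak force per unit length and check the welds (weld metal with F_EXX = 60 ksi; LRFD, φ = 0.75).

f_max ≈ 14.3 kip/in; NOT adequate

L_w = 2 × 11 = 22 in; section modulus (unit throat) S = 2 × L²/6 = 40.33 in².
Direct shear f_v = P/L_w = 91.8/22 = 4.173 kip/in.
Moment M = P × e = 91.8 × 6 = 550.8 kip·in; bending f_b = M/S = 13.66 kip/in.
f_max = √(f_v² + f_b²) = √(4.173² + 13.66²) = 14.28 kip/in.
φr_n = 0.75 × 0.6 × 60 × (0.707 × 0.625) = 11.93 kip/in → NOT adequate.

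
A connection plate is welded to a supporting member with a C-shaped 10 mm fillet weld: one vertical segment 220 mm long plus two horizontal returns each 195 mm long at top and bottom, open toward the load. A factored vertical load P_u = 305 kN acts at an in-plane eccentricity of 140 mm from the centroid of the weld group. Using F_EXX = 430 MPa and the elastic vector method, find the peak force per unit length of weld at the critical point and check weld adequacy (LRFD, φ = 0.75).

f_max ≈ 1320 N/mm; adequate

Total weld length L_w = 610 mm. Treat welds as unit-width lines.
Centroid: x̄ = 2×195×97.5 / 610 = 62.34 mm from the vertical weld.
Polar moment about centroid: J = I_x + I_y = [220³/12 + 2×195×110²] + [220×62.34² + 2(195³/12 + 195×35.16²)] = 8179000 mm³.
Direct shear f_v = P/L_w = 305×10³ / 610 = 500 N/mm (vertical).
Torsion M = P·e = 305×10³ × 140 = 42700000 N·mm.
Critical point at (x, y) = (132.7, 110) from centroid. f_tx = M·y/J = 574.3 N/mm; f_ty = M·x/J = 692.6 N/mm.
Resultant f_max = √[f_tx² + (f_v + f_ty)²] = √[574.3² + (500 + 692.6)²] = 1324 N/mm.
Capacity per unit length: φr_n = 0.75 × 0.6 × 430 × (0.707 × 10) = 1368 N/mm.
1324 ≤ 1368 → adequate.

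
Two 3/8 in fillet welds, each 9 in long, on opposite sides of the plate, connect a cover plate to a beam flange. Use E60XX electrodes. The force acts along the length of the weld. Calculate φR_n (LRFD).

φR_n ≈ 129 kips

E60XX → F_EXX = 60 ksi.
Effective throat t_e = 0.707 × 0.375 = 0.2651 in.
Total length L = 18 in; A_we = 0.2651 × 18 = 4.772 in².
F_nw = 0.6 F_EXX = 0.6 × 60 = 36 ksi.
φR_n = 0.75 × 36 × 4.772 = 128.9 kips.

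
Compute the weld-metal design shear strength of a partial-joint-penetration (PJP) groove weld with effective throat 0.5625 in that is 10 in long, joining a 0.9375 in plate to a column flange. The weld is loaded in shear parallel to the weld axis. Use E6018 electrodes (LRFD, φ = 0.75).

E60XX → F_EXX = 60 ksi.
Effective throat (given) t_e = 0.5625 in.
A_we = 0.5625 × 10 = 5.625 in².
F_nw = 0.6 F_EXX = 36 ksi.
φR_n = 0.75 × 36 × 5.625 = 151.9 kips.

φR_n ≈ 152 kips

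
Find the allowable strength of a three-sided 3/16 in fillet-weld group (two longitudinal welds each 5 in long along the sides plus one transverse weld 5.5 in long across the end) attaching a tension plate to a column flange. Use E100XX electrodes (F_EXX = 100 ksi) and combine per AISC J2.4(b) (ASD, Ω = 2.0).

t_e = 0.707 × 0.1875 = 0.1326 in.
R_nwl = 0.6 × 100 × 0.1326 × 10 = 79.54 kips (longitudinal, 2 welds).
R_nwt = 0.6 × 100 × 0.1326 × 5.5 = 43.75 kips (transverse, base value).
(i) R_nwl + R_nwt = 123.3 kips; (ii) 0.85 R_nwl + 1.5 R_nwt = 133.2 kips.
R_n = max = 133.2 kips [governs: (ii)]; R_n/Ω = 66.61 kips.

R_n/Ω ≈ 66.6 kips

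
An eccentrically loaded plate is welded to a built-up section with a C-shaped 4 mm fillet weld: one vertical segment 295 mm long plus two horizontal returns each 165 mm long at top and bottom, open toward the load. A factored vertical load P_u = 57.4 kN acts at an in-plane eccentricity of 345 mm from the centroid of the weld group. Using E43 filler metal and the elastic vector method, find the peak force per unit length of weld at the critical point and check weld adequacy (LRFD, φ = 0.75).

E43XX → F_EXX = 430 MPa.
Total weld length L_w = 625 mm. Treat welds as unit-width lines.
Centroid: x̄ = 2×165×82.5 / 625 = 43.56 mm from the vertical weld.
Polar moment about centroid: J = I_x + I_y = [295³/12 + 2×165×147.5²] + [295×43.56² + 2(165³/12 + 165×38.94²)] = 11130000 mm³.
Direct shear f_v = P/L_w = 57.4×10³ / 625 = 91.84 N/mm (vertical).
Torsion M = P·e = 57.4×10³ × 345 = 19803000 N·mm.
Critical point at (x, y) = (121.4, 147.5) from centroid. f_tx = M·y/J = 262.5 N/mm; f_ty = M·x/J = 216.1 N/mm.
Resultant f_max = √[f_tx² + (f_v + f_ty)²] = √[262.5² + (91.84 + 216.1)²] = 404.6 N/mm.
Capacity per unit length: φr_n = 0.75 × 0.6 × 430 × (0.707 × 4) = 547.2 N/mm.
404.6 ≤ 547.2 → adequate.

f_max ≈ 405 N/mm; adequate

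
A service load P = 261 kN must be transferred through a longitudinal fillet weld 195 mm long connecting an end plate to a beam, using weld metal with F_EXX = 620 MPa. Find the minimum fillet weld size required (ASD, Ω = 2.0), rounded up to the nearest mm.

Total weld length L = 195 mm.
Required throat t_e = P × Ω / (0.6 F_EXX × L) = 261 × 2.0 / (0.6 × 620 × 195 × 10⁻³) = 7.196 mm.
Required leg w = t_e / 0.707 = 10.18 mm → use 11 mm.

w = 11 mm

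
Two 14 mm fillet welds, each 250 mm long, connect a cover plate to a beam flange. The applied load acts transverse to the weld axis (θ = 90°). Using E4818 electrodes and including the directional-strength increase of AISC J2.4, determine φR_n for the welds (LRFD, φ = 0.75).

E48XX → F_EXX = 480 MPa.
t_e = 0.707 × 14 = 9.898 mm; A_we = 9.898 × 500 = 4949 mm².
Directional factor: 1.0 + 0.5 sin^1.5(90°) = 1.5.
F_nw = 0.6 × 480 × 1.5 = 432 MPa.
φR_n = 0.75 × 432 × 4949 × 10⁻³ = 1603 kN.

φR_n ≈ 1600 kN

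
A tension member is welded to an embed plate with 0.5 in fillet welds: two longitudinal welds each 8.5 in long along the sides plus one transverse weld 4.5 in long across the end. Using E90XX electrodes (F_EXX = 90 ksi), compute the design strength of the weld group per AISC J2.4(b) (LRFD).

t_e = 0.707 × 0.5 = 0.3535 in.
R_nwl = 0.6 × 90 × 0.3535 × 17 = 324.5 kips (longitudinal, 2 welds).
R_nwt = 0.6 × 90 × 0.3535 × 4.5 = 85.9 kips (transverse, base value).
(i) R_nwl + R_nwt = 410.4 kips; (ii) 0.85 R_nwl + 1.5 R_nwt = 404.7 kips.
R_n = max = 410.4 kips [governs: (i)]; φR_n = 307.8 kips.

φR_n ≈ 308 kips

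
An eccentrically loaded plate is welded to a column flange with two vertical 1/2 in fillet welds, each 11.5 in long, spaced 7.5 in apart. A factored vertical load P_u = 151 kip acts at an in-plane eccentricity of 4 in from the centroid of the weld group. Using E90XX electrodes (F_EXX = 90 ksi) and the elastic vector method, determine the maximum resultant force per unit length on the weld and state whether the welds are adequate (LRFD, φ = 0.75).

Total weld length L_w = 23 in. Treat welds as unit-width lines.
Polar moment about centroid: J = 2[d³/12 + d(b/2)²] = 2[11.5³/12 + 11.5×3.75²] = 576.9 in³.
Direct shear f_v = P/L_w = 151 / 23 = 6.565 kip/in (vertical).
Torsion M = P·e = 151 × 4 = 604 kip·in.
Critical point at (x, y) = (3.75, 5.75) from centroid. f_tx = M·y/J = 6.02 kip/in; f_ty = M·x/J = 3.926 kip/in.
Resultant f_max = √[f_tx² + (f_v + f_ty)²] = √[6.02² + (6.565 + 3.926)²] = 12.1 kip/in.
Capacity per unit length: φr_n = 0.75 × 0.6 × 90 × (0.707 × 0.5) = 14.32 kip/in.
12.1 ≤ 14.32 → adequate.

f_max ≈ 12.1 kip/in; adequate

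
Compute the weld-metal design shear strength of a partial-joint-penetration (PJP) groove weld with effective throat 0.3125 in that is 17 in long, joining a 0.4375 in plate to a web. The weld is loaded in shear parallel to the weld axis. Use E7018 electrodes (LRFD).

E70XX → F_EXX = 70 ksi.
Effective throat (given) t_e = 0.3125 in.
A_we = 0.3125 × 17 = 5.312 in².
F_nw = 0.6 F_EXX = 42 ksi.
φR_n = 0.75 × 42 × 5.312 = 167.3 kips.

φR_n ≈ 167 kips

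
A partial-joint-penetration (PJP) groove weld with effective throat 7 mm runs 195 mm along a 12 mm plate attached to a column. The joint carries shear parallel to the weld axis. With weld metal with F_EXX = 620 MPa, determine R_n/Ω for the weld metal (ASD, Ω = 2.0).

Effective throat (given) t_e = 7 mm.
A_we = 7 × 195 = 1365 mm².
F_nw = 0.6 F_EXX = 372 MPa.
R_n/Ω = (372 × 1365) / 2.0 × 10⁻³ = 253.9 kN.

R_n/Ω ≈ 254 kN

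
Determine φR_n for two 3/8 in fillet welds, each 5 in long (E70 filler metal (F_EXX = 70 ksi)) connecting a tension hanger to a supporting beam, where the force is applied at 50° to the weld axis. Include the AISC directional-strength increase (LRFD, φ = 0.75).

t_e = 0.707 × 0.375 = 0.2651 in; A_we = 0.2651 × 10 = 2.651 in².
Directional factor: 1.0 + 0.5 sin^1.5(50°) = 1.335.
F_nw = 0.6 × 70 × 1.335 = 56.08 ksi.
φR_n = 0.75 × 56.08 × 2.651 = 111.5 kip.

φR_n ≈ 112 kip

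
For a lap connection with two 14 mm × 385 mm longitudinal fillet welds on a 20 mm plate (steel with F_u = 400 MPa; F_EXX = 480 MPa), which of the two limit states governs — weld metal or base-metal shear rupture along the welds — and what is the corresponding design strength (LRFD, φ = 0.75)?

t_e = 0.707 × 14 = 9.898 mm; L = 770 mm.
Weld metal: φR_n = 0.75 × 0.6 × 480 × 9.898 × 770 × 10⁻³ = 1646 kN.
Base metal (shear rupture): φR_n = 0.75 × 0.6 × 400 × 20 × 770 × 10⁻³ = 2772 kN.
Governing: weld metal.

φR_n ≈ 1650 kN (weld metal governs)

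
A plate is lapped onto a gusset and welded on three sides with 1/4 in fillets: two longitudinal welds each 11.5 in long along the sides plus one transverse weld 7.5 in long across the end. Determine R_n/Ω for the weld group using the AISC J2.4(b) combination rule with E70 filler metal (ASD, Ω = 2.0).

R_n/Ω ≈ 114 kips

E70XX → F_EXX = 70 ksi.
t_e = 0.707 × 0.25 = 0.1767 in.
R_nwl = 0.6 × 70 × 0.1767 × 23 = 170.7 kips (longitudinal, 2 welds).
R_nwt = 0.6 × 70 × 0.1767 × 7.5 = 55.68 kips (transverse, base value).
(i) R_nwl + R_nwt = 226.4 kips; (ii) 0.85 R_nwl + 1.5 R_nwt = 228.6 kips.
R_n = max = 228.6 kips [governs: (ii)]; R_n/Ω = 114.3 kips.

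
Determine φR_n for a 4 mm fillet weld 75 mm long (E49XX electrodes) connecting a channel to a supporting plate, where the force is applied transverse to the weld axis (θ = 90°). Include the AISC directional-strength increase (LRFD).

E49XX → F_EXX = 490 MPa.
t_e = 0.707 × 4 = 2.828 mm; A_we = 2.828 × 75 = 212.1 mm².
Directional factor: 1.0 + 0.5 sin^1.5(90°) = 1.5.
F_nw = 0.6 × 490 × 1.5 = 441 MPa.
φR_n = 0.75 × 441 × 212.1 × 10⁻³ = 70.15 kN.

φR_n ≈ 70.2 kN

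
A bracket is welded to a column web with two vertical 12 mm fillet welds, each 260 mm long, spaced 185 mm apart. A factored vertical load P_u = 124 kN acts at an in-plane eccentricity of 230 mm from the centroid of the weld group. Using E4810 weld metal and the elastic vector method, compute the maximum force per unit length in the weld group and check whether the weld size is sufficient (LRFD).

E48XX → F_EXX = 480 MPa.
Total weld length L_w = 520 mm. Treat welds as unit-width lines.
Polar moment about centroid: J = 2[d³/12 + d(b/2)²] = 2[260³/12 + 260×92.5²] = 7379000 mm³.
Direct shear f_v = P/L_w = 124×10³ / 520 = 238.5 N/mm (vertical).
Torsion M = P·e = 124×10³ × 230 = 28520000 N·mm.
Critical point at (x, y) = (92.5, 130) from centroid. f_tx = M·y/J = 502.5 N/mm; f_ty = M·x/J = 357.5 N/mm.
Resultant f_max = √[f_tx² + (f_v + f_ty)²] = √[502.5² + (238.5 + 357.5)²] = 779.6 N/mm.
Capacity per unit length: φr_n = 0.75 × 0.6 × 480 × (0.707 × 12) = 1833 N/mm.
779.6 ≤ 1833 → adequate.

f_max ≈ 780 N/mm; adequate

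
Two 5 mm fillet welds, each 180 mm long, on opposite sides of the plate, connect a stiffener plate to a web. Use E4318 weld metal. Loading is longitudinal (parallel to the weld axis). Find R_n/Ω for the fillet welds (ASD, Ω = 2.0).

R_n/Ω ≈ 164 kN

E43XX → F_EXX = 430 MPa.
Effective throat t_e = 0.707 × 5 = 3.535 mm.
Total length L = 360 mm; A_we = 3.535 × 360 = 1273 mm².
F_nw = 0.6 F_EXX = 0.6 × 430 = 258 MPa.
R_n = 258 × 1273 × 10⁻³ = 328.3 kN; R_n/Ω = 328.3/2.0 = 164.2 kN.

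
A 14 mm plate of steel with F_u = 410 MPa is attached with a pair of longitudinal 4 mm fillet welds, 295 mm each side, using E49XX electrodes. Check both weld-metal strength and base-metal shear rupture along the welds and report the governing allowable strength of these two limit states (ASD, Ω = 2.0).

R_n/Ω ≈ 245 kN (weld metal governs)

E49XX → F_EXX = 490 MPa.
t_e = 0.707 × 4 = 2.828 mm; L = 590 mm.
Weld metal: R_n/Ω = (1/2.0) × 0.6 × 490 × 2.828 × 590 × 10⁻³ = 245.3 kN.
Base metal (shear rupture): R_n/Ω = (1/2.0) × 0.6 × 410 × 14 × 590 × 10⁻³ = 1016 kN.
Governing: weld metal.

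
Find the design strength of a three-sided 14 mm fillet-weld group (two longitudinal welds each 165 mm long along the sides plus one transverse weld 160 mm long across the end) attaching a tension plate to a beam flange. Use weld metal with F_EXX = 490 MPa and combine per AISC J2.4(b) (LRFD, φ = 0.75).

t_e = 0.707 × 14 = 9.898 mm.
R_nwl = 0.6 × 490 × 9.898 × 330 × 10⁻³ = 960.3 kN (longitudinal, 2 welds).
R_nwt = 0.6 × 490 × 9.898 × 160 × 10⁻³ = 465.6 kN (transverse, base value).
(i) R_nwl + R_nwt = 1426 kN; (ii) 0.85 R_nwl + 1.5 R_nwt = 1515 kN.
R_n = max = 1515 kN [governs: (ii)]; φR_n = 1136 kN.

φR_n ≈ 1140 kN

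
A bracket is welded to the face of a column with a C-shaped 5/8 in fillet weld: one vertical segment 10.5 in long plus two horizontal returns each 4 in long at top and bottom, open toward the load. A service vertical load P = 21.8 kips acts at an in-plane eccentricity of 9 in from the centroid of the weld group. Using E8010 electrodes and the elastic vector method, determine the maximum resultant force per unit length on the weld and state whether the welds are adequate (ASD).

f_max ≈ 4.2 kip/in; adequate

E80XX → F_EXX = 80 ksi.
Total weld length L_w = 18.5 in. Treat welds as unit-width lines.
Centroid: x̄ = 2×4×2 / 18.5 = 0.8649 in from the vertical weld.
Polar moment about centroid: J = I_x + I_y = [10.5³/12 + 2×4×5.25²] + [10.5×0.8649² + 2(4³/12 + 4×1.135²)] = 345.8 in³.
Direct shear f_v = P/L_w = 21.8 / 18.5 = 1.178 kip/in (vertical).
Torsion M = P·e = 21.8 × 9 = 196.2 kip·in.
Critical point at (x, y) = (3.135, 5.25) from centroid. f_tx = M·y/J = 2.979 kip/in; f_ty = M·x/J = 1.779 kip/in.
Resultant f_max = √[f_tx² + (f_v + f_ty)²] = √[2.979² + (1.178 + 1.779)²] = 4.197 kip/in.
Capacity per unit length: r_n/Ω = (1/2.0) × 0.6 × 80 × (0.707 × 0.625) = 10.6 kip/in.
4.197 ≤ 10.6 → adequate.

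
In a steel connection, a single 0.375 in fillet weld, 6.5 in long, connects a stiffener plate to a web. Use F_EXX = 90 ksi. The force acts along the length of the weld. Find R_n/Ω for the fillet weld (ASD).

Effective throat t_e = 0.707 × 0.375 = 0.2651 in.
Total length L = 6.5 in; A_we = 0.2651 × 6.5 = 1.723 in².
F_nw = 0.6 F_EXX = 0.6 × 90 = 54 ksi.
R_n = 54 × 1.723 = 93.06 kip; R_n/Ω = 93.06/2.0 = 46.53 kip.

R_n/Ω ≈ 46.5 kip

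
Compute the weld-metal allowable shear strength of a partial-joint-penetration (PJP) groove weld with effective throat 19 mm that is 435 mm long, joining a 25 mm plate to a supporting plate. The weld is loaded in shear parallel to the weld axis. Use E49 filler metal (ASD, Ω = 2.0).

E49XX → F_EXX = 490 MPa.
Effective throat (given) t_e = 19 mm.
A_we = 19 × 435 = 8265 mm².
F_nw = 0.6 F_EXX = 294 MPa.
R_n/Ω = (294 × 8265) / 2.0 × 10⁻³ = 1215 kN.

R_n/Ω ≈ 1210 kN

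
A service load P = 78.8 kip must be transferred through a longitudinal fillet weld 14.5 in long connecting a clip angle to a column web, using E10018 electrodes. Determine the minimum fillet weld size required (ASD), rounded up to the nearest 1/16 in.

E100XX → F_EXX = 100 ksi.
Total weld length L = 14.5 in.
Required throat t_e = P × Ω / (0.6 F_EXX × L) = 78.8 × 2.0 / (0.6 × 100 × 14.5) = 0.1811 in.
Required leg w = t_e / 0.707 = 0.2562 in → use 5/16 in.

w = 5/16 in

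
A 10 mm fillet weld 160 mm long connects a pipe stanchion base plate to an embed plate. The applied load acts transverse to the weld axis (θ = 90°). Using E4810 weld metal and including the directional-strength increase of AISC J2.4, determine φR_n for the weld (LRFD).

φR_n ≈ 367 kN

E48XX → F_EXX = 480 MPa.
t_e = 0.707 × 10 = 7.07 mm; A_we = 7.07 × 160 = 1131 mm².
Directional factor: 1.0 + 0.5 sin^1.5(90°) = 1.5.
F_nw = 0.6 × 480 × 1.5 = 432 MPa.
φR_n = 0.75 × 432 × 1131 × 10⁻³ = 366.5 kN.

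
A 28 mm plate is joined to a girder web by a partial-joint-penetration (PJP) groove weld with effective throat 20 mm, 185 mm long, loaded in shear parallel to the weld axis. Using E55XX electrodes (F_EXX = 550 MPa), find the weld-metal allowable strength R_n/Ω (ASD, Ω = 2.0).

R_n/Ω ≈ 610 kN

Effective throat (given) t_e = 20 mm.
A_we = 20 × 185 = 3700 mm².
F_nw = 0.6 F_EXX = 330 MPa.
R_n/Ω = (330 × 3700) / 2.0 × 10⁻³ = 610.5 kN.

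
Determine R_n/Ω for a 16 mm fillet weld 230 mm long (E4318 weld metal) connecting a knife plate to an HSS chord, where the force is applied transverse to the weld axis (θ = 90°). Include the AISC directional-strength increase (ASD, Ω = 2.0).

E43XX → F_EXX = 430 MPa.
t_e = 0.707 × 16 = 11.31 mm; A_we = 11.31 × 230 = 2602 mm².
Directional factor: 1.0 + 0.5 sin^1.5(90°) = 1.5.
F_nw = 0.6 × 430 × 1.5 = 387 MPa.
R_n/Ω = (387 × 2602) / 2.0 × 10⁻³ = 503.4 kN.

R_n/Ω ≈ 503 kN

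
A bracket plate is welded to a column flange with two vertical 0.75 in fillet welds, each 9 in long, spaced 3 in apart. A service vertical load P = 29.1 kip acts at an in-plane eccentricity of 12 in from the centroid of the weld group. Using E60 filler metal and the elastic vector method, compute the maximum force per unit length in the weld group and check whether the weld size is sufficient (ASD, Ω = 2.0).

f_max ≈ 10.8 kip/in; NOT adequate

E60XX → F_EXX = 60 ksi.
Total weld length L_w = 18 in. Treat welds as unit-width lines.
Polar moment about centroid: J = 2[d³/12 + d(b/2)²] = 2[9³/12 + 9×1.5²] = 162 in³.
Direct shear f_v = P/L_w = 29.1 / 18 = 1.617 kip/in (vertical).
Torsion M = P·e = 29.1 × 12 = 349.2 kip·in.
Critical point at (x, y) = (1.5, 4.5) from centroid. f_tx = M·y/J = 9.7 kip/in; f_ty = M·x/J = 3.233 kip/in.
Resultant f_max = √[f_tx² + (f_v + f_ty)²] = √[9.7² + (1.617 + 3.233)²] = 10.84 kip/in.
Capacity per unit length: r_n/Ω = (1/2.0) × 0.6 × 60 × (0.707 × 0.75) = 9.544 kip/in.
10.84 > 9.544 → NOT adequate.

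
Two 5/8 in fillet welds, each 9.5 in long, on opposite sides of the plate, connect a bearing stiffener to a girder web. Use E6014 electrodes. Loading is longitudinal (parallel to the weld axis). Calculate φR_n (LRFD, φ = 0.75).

φR_n ≈ 227 kips

E60XX → F_EXX = 60 ksi.
Effective throat t_e = 0.707 × 0.625 = 0.4419 in.
Total length L = 19 in; A_we = 0.4419 × 19 = 8.396 in².
F_nw = 0.6 F_EXX = 0.6 × 60 = 36 ksi.
φR_n = 0.75 × 36 × 8.396 = 226.7 kips.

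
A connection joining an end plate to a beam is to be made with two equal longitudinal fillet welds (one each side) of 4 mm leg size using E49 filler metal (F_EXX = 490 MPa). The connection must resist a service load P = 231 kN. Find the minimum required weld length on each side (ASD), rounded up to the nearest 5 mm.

Throat t_e = 0.707 × 4 = 2.828 mm.
r_n/Ω = (0.6 × 490 × 2.828) / 2.0 = 415.7 N/mm = 0.4157 kN/mm.
L_req = P / (r_n/Ω) = 231 / 0.4157 = 555.7 mm total.
Per side: 555.7 / 2 = 277.8 mm.
Round up → use L = 280 mm on each side.

L = 280 mm on each side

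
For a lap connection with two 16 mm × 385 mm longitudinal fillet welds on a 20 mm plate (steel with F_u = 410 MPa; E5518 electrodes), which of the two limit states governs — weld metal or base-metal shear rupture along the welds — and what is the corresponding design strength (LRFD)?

E55XX → F_EXX = 550 MPa.
t_e = 0.707 × 16 = 11.31 mm; L = 770 mm.
Weld metal: φR_n = 0.75 × 0.6 × 550 × 11.31 × 770 × 10⁻³ = 2156 kN.
Base metal (shear rupture): φR_n = 0.75 × 0.6 × 410 × 20 × 770 × 10⁻³ = 2841 kN.
Governing: weld metal.

φR_n ≈ 2160 kN (weld metal governs)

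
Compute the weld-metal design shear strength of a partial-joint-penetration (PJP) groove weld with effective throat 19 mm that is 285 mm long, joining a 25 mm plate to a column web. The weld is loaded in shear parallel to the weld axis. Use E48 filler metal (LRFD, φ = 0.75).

E48XX → F_EXX = 480 MPa.
Effective throat (given) t_e = 19 mm.
A_we = 19 × 285 = 5415 mm².
F_nw = 0.6 F_EXX = 288 MPa.
φR_n = 0.75 × 288 × 5415 × 10⁻³ = 1170 kN.

φR_n ≈ 1170 kN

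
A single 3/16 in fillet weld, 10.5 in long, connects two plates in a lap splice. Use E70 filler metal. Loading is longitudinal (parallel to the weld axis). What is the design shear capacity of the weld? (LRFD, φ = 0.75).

E70XX → F_EXX = 70 ksi.
Effective throat t_e = 0.707 × 0.1875 = 0.1326 in.
Total length L = 10.5 in; A_we = 0.1326 × 10.5 = 1.392 in².
F_nw = 0.6 F_EXX = 0.6 × 70 = 42 ksi.
φR_n = 0.75 × 42 × 1.392 = 43.85 kips.

φR_n ≈ 43.8 kips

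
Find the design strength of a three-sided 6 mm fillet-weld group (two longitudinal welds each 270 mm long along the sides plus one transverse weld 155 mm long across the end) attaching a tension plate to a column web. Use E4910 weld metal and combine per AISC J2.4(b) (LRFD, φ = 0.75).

φR_n ≈ 650 kN

E49XX → F_EXX = 490 MPa.
t_e = 0.707 × 6 = 4.242 mm.
R_nwl = 0.6 × 490 × 4.242 × 540 × 10⁻³ = 673.5 kN (longitudinal, 2 welds).
R_nwt = 0.6 × 490 × 4.242 × 155 × 10⁻³ = 193.3 kN (transverse, base value).
(i) R_nwl + R_nwt = 866.8 kN; (ii) 0.85 R_nwl + 1.5 R_nwt = 862.4 kN.
R_n = max = 866.8 kN [governs: (i)]; φR_n = 650.1 kN.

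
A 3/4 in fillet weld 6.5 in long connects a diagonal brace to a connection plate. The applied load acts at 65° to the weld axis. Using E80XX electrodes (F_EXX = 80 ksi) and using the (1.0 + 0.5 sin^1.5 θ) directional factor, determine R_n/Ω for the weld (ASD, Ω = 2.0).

t_e = 0.707 × 0.75 = 0.5302 in; A_we = 0.5302 × 6.5 = 3.447 in².
Directional factor: 1.0 + 0.5 sin^1.5(65°) = 1.431.
F_nw = 0.6 × 80 × 1.431 = 68.71 ksi.
R_n/Ω = (68.71 × 3.447) / 2.0 = 118.4 kips.

R_n/Ω ≈ 118 kips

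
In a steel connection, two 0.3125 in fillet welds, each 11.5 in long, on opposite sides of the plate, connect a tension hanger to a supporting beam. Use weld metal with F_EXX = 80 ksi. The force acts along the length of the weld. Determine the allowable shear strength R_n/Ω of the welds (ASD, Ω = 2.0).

Effective throat t_e = 0.707 × 0.3125 = 0.2209 in.
Total length L = 23 in; A_we = 0.2209 × 23 = 5.082 in².
F_nw = 0.6 F_EXX = 0.6 × 80 = 48 ksi.
R_n = 48 × 5.082 = 243.9 kip; R_n/Ω = 243.9/2.0 = 122 kip.

R_n/Ω ≈ 122 kip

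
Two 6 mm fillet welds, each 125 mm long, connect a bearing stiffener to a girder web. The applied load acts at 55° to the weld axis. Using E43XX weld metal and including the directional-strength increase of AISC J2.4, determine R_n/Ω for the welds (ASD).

E43XX → F_EXX = 430 MPa.
t_e = 0.707 × 6 = 4.242 mm; A_we = 4.242 × 250 = 1060 mm².
Directional factor: 1.0 + 0.5 sin^1.5(55°) = 1.371.
F_nw = 0.6 × 430 × 1.371 = 353.6 MPa.
R_n/Ω = (353.6 × 1060) / 2.0 × 10⁻³ = 187.5 kN.

R_n/Ω ≈ 188 kN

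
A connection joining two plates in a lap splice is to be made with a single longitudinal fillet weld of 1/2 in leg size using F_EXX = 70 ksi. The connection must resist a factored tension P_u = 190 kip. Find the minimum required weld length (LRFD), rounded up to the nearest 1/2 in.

L = 17.5 in

Throat t_e = 0.707 × 0.5 = 0.3535 in.
φr_n = 0.75 × 0.6 × 70 × 0.3535 = 11.14 kip/in.
L_req = P_u / φr_n = 190 / 11.14 = 17.06 in total.
Round up → use L = 17.5 in.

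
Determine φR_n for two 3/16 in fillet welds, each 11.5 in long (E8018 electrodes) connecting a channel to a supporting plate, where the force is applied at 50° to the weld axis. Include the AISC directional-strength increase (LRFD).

φR_n ≈ 147 kip

E80XX → F_EXX = 80 ksi.
t_e = 0.707 × 0.1875 = 0.1326 in; A_we = 0.1326 × 23 = 3.049 in².
Directional factor: 1.0 + 0.5 sin^1.5(50°) = 1.335.
F_nw = 0.6 × 80 × 1.335 = 64.09 ksi.
φR_n = 0.75 × 64.09 × 3.049 = 146.6 kip.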